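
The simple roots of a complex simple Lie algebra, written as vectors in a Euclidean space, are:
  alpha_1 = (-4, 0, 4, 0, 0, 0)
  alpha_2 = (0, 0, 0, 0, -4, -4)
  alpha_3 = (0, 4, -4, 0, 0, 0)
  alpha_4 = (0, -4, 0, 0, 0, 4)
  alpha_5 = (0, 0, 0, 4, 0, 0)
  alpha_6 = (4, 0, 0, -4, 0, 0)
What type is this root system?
type B_6

Compute the Cartan integers a_ij = 2(alpha_i, alpha_j)/(alpha_j, alpha_j); the resulting 6x6 Cartan matrix is
[[2, 0, -1, 0, 0, -1], [0, 2, 0, -1, 0, 0], [-1, 0, 2, -1, 0, 0], [0, -1, -1, 2, 0, 0], [0, 0, 0, 0, 2, -1], [-1, 0, 0, 0, -2, 2]].
The roots have two lengths (squared-length ratio 2:1); the short ones are alpha_{5}. The associated Dynkin diagram is a chain of 6 nodes with a double edge at one end; the terminal node there is the unique short simple root (B_6), so the type is B_6 (the algebra so(13)).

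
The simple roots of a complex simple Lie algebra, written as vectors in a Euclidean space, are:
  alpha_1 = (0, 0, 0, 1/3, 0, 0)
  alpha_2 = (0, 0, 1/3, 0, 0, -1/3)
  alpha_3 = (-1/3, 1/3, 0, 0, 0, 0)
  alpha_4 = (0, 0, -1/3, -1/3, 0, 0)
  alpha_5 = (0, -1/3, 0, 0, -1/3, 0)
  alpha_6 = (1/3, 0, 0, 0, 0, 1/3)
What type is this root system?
B_6

Compute the Cartan integers a_ij = 2(alpha_i, alpha_j)/(alpha_j, alpha_j); the resulting 6x6 Cartan matrix is
[[2, 0, 0, -1, 0, 0], [0, 2, 0, -1, 0, -1], [0, 0, 2, 0, -1, -1], [-2, -1, 0, 2, 0, 0], [0, 0, -1, 0, 2, 0], [0, -1, -1, 0, 0, 2]].
The roots have two lengths (squared-length ratio 2:1); the short ones are alpha_{1}. The associated Dynkin diagram is a chain of 6 nodes with a double edge at one end; the terminal node there is the unique short simple root (B_6), so the type is B_6 (the algebra so(13)).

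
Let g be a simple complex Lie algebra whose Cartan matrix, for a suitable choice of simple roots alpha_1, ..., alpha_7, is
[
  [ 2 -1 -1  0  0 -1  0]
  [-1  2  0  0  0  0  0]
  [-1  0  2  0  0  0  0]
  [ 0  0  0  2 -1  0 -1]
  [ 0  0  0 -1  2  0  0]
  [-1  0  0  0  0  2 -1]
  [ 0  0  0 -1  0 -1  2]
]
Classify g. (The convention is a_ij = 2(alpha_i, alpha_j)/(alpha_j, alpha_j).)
type D_7

The matrix has rank 7 with 2's on the diagonal. Reading the off-diagonal entries as Dynkin edges (a single edge where a_ij = a_ji = -1; a double or triple edge where a_ij * a_ji = 2 or 3), the diagram is a chain of 5 nodes with a fork of two nodes at one end (D_7). One simple-root ordering that puts it in standard form is (alpha_5, alpha_4, alpha_7, alpha_6, alpha_1, alpha_3, alpha_2). So the algebra is type D_7, i.e. so(14).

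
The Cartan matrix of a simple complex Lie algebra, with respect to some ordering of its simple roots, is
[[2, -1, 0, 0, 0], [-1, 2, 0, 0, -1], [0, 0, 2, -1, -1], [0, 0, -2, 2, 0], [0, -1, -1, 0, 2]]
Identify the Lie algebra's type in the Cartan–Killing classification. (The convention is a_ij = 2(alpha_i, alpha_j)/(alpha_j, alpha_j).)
C5

The matrix has rank 5 with 2's on the diagonal. Reading the off-diagonal entries as Dynkin edges (a single edge where a_ij = a_ji = -1; a double or triple edge where a_ij * a_ji = 2 or 3), the diagram is a chain of 5 nodes with a double edge at one end; the terminal node there is the unique long simple root (C_5). One simple-root ordering that puts it in standard form is (alpha_1, alpha_2, alpha_5, alpha_3, alpha_4). So the algebra is type C_5, i.e. sp(10).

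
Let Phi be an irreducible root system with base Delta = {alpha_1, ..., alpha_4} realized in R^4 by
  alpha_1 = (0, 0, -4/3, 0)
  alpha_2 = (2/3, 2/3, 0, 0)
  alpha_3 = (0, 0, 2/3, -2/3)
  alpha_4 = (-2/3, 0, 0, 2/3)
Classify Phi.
C_4 (sp(8))

Compute the Cartan integers a_ij = 2(alpha_i, alpha_j)/(alpha_j, alpha_j); the resulting 4x4 Cartan matrix is
[[2, 0, -2, 0], [0, 2, 0, -1], [-1, 0, 2, -1], [0, -1, -1, 2]].
The roots have two lengths (squared-length ratio 2:1); the short ones are alpha_{2,3,4}. The associated Dynkin diagram is a chain of 4 nodes with a double edge at one end; the terminal node there is the unique long simple root (C_4), so the type is C_4 (the algebra sp(8)).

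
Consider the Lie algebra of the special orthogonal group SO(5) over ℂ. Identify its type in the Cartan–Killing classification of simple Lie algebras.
B2

This is so(5) with 5 odd, which has dimension 5(5-1)/2 = 10 and rank (5-1)/2 = 2. In the classification of classical Lie algebras, the orthogonal algebra so(2n+1) in an odd number of variables has type B_n; here n = 2, so the Dynkin diagram is a chain of 2 nodes with a double edge at one end; the terminal node there is the unique short simple root (B_2). Hence the type is B_2.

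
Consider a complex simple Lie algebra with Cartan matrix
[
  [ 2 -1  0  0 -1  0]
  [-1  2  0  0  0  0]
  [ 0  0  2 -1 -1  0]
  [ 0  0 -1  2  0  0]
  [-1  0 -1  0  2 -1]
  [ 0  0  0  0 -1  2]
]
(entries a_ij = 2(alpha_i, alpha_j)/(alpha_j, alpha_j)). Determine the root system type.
E_6

The matrix has rank 6 with 2's on the diagonal. Reading the off-diagonal entries as Dynkin edges (a single edge where a_ij = a_ji = -1; a double or triple edge where a_ij * a_ji = 2 or 3), the diagram is a chain of 5 nodes with one extra node attached to the third node from one end (E_6). One simple-root ordering that puts it in standard form is (alpha_2, alpha_6, alpha_1, alpha_5, alpha_3, alpha_4). So the algebra is type E_6.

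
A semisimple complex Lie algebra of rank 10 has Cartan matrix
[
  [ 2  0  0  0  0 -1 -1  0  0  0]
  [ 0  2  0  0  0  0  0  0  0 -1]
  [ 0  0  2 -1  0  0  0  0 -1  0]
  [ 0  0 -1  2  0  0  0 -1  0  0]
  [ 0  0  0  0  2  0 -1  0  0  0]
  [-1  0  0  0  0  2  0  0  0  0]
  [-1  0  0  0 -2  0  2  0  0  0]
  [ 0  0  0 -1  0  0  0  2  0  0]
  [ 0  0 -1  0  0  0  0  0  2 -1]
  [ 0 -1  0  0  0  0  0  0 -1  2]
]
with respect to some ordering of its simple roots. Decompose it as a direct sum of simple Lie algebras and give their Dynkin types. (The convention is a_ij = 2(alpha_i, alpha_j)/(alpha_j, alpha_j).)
The diagram associated to this matrix has two connected components: the simple roots {alpha_2, alpha_3, alpha_4, alpha_8, alpha_9, alpha_10} form a chain of 6 nodes with single edges (A_6), and {alpha_1, alpha_5, alpha_6, alpha_7} form a chain of 4 nodes with a double edge at one end; the terminal node there is the unique short simple root (B_4). A semisimple Lie algebra decomposes uniquely as the direct sum of simple ideals, one per connected component of its Dynkin diagram, so g ≅ A_6 ⊕ B_4 (dimension 48 + 36 = 84).

A6 + B4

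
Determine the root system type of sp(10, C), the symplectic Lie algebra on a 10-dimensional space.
This is sp(10), which has dimension 10(10+1)/2 = 55 and rank 10/2 = 5. In the classification of classical Lie algebras, the symplectic algebra sp(2n) has type C_n; here n = 5, so the Dynkin diagram is a chain of 5 nodes with a double edge at one end; the terminal node there is the unique long simple root (C_5). Hence the type is C_5.

type C_5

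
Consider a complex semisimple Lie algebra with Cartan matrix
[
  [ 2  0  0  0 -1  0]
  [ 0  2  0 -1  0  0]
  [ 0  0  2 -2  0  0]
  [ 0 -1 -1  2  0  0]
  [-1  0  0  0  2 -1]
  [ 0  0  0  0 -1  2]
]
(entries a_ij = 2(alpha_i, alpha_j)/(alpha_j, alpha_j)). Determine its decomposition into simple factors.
A_3 + C_3

The diagram associated to this matrix has two connected components: the simple roots {alpha_1, alpha_5, alpha_6} form a chain of 3 nodes with single edges (A_3), and {alpha_2, alpha_3, alpha_4} form a chain of 3 nodes with a double edge at one end; the terminal node there is the unique long simple root (C_3). A semisimple Lie algebra decomposes uniquely as the direct sum of simple ideals, one per connected component of its Dynkin diagram, so g ≅ A_3 ⊕ C_3 (dimension 15 + 21 = 36).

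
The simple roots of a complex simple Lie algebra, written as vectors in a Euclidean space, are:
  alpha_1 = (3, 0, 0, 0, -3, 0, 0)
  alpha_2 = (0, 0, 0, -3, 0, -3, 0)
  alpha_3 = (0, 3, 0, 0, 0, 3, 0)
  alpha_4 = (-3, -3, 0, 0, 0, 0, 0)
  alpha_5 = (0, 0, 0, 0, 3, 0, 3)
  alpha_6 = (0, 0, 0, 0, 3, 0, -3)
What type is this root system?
D6

Compute the Cartan integers a_ij = 2(alpha_i, alpha_j)/(alpha_j, alpha_j); the resulting 6x6 Cartan matrix is
[[2, 0, 0, -1, -1, -1], [0, 2, -1, 0, 0, 0], [0, -1, 2, -1, 0, 0], [-1, 0, -1, 2, 0, 0], [-1, 0, 0, 0, 2, 0], [-1, 0, 0, 0, 0, 2]].
All simple roots have the same length, so the diagram is simply laced. The associated Dynkin diagram is a chain of 4 nodes with a fork of two nodes at one end (D_6), so the type is D_6 (the algebra so(12)).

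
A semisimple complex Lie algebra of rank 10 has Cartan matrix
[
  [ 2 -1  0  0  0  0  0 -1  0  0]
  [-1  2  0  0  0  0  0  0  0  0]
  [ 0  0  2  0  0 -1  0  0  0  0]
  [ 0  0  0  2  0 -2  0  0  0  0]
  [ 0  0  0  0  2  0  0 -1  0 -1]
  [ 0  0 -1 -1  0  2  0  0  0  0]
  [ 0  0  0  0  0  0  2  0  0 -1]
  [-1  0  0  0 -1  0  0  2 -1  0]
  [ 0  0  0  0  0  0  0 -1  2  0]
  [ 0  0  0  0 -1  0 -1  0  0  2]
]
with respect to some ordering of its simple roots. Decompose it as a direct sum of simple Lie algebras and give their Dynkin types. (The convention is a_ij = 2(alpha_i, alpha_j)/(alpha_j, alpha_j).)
The diagram associated to this matrix has two connected components: the simple roots {alpha_3, alpha_4, alpha_6} form a chain of 3 nodes with a double edge at one end; the terminal node there is the unique long simple root (C_3), and {alpha_1, alpha_2, alpha_5, alpha_7, alpha_8, alpha_9, alpha_10} form a chain of 6 nodes with one extra node attached to the third node from one end (E_7). A semisimple Lie algebra decomposes uniquely as the direct sum of simple ideals, one per connected component of its Dynkin diagram, so g ≅ C_3 ⊕ E_7 (dimension 21 + 133 = 154).

C_3 (sp(6)) + E_7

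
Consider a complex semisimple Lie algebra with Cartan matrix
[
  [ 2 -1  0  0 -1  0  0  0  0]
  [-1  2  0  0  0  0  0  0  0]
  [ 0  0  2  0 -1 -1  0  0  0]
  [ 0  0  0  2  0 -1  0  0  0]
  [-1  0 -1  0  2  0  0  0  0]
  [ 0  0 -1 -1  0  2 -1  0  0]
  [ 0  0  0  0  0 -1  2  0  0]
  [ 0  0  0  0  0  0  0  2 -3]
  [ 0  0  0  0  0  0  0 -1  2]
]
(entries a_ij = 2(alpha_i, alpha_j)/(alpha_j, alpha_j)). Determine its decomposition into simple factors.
D7 ⊕ G2

The diagram associated to this matrix has two connected components: the simple roots {alpha_1, alpha_2, alpha_3, alpha_4, alpha_5, alpha_6, alpha_7} form a chain of 5 nodes with a fork of two nodes at one end (D_7), and {alpha_8, alpha_9} form two nodes joined by a triple edge (G_2). A semisimple Lie algebra decomposes uniquely as the direct sum of simple ideals, one per connected component of its Dynkin diagram, so g ≅ D_7 ⊕ G_2 (dimension 91 + 14 = 105).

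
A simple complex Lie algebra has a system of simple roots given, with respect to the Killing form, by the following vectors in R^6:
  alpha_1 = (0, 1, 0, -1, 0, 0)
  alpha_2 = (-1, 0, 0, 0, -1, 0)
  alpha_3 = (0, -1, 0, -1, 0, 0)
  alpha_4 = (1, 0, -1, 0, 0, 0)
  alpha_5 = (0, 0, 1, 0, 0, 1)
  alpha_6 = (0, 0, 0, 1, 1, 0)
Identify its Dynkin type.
D_6

Compute the Cartan integers a_ij = 2(alpha_i, alpha_j)/(alpha_j, alpha_j); the resulting 6x6 Cartan matrix is
[[2, 0, 0, 0, 0, -1], [0, 2, 0, -1, 0, -1], [0, 0, 2, 0, 0, -1], [0, -1, 0, 2, -1, 0], [0, 0, 0, -1, 2, 0], [-1, -1, -1, 0, 0, 2]].
All simple roots have the same length, so the diagram is simply laced. The associated Dynkin diagram is a chain of 4 nodes with a fork of two nodes at one end (D_6), so the type is D_6 (the algebra so(12)).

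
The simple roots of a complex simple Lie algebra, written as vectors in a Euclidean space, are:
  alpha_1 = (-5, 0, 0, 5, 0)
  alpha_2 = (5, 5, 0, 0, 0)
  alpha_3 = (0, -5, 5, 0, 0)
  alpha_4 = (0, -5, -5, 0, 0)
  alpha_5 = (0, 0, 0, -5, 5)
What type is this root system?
Compute the Cartan integers a_ij = 2(alpha_i, alpha_j)/(alpha_j, alpha_j); the resulting 5x5 Cartan matrix is
[[2, -1, 0, 0, -1], [-1, 2, -1, -1, 0], [0, -1, 2, 0, 0], [0, -1, 0, 2, 0], [-1, 0, 0, 0, 2]].
All simple roots have the same length, so the diagram is simply laced. The associated Dynkin diagram is a chain of 3 nodes with a fork of two nodes at one end (D_5), so the type is D_5 (the algebra so(10)).

D5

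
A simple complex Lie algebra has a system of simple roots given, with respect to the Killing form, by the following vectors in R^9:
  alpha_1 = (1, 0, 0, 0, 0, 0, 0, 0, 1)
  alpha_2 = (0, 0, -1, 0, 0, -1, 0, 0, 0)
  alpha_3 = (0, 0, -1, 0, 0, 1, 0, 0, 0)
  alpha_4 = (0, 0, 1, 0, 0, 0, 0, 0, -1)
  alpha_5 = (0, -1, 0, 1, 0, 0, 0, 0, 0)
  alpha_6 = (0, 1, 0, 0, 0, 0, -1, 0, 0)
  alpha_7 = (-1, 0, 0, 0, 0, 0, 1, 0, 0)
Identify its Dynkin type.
D_7

Compute the Cartan integers a_ij = 2(alpha_i, alpha_j)/(alpha_j, alpha_j); the resulting 7x7 Cartan matrix is
[[2, 0, 0, -1, 0, 0, -1], [0, 2, 0, -1, 0, 0, 0], [0, 0, 2, -1, 0, 0, 0], [-1, -1, -1, 2, 0, 0, 0], [0, 0, 0, 0, 2, -1, 0], [0, 0, 0, 0, -1, 2, -1], [-1, 0, 0, 0, 0, -1, 2]].
All simple roots have the same length, so the diagram is simply laced. The associated Dynkin diagram is a chain of 5 nodes with a fork of two nodes at one end (D_7), so the type is D_7 (the algebra so(14)).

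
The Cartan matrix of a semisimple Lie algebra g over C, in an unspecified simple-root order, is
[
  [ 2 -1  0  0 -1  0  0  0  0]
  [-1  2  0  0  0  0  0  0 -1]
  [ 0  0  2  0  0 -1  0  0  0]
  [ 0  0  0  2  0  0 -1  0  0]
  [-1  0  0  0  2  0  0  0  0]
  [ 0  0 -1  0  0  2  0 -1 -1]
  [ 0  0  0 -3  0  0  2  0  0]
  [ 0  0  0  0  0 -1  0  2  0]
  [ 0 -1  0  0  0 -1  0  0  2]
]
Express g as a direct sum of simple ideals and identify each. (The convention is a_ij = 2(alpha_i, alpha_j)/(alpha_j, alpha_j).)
The diagram associated to this matrix has two connected components: the simple roots {alpha_1, alpha_2, alpha_3, alpha_5, alpha_6, alpha_8, alpha_9} form a chain of 5 nodes with a fork of two nodes at one end (D_7), and {alpha_4, alpha_7} form two nodes joined by a triple edge (G_2). A semisimple Lie algebra decomposes uniquely as the direct sum of simple ideals, one per connected component of its Dynkin diagram, so g ≅ D_7 ⊕ G_2 (dimension 91 + 14 = 105).

type D_7 ⊕ type G_2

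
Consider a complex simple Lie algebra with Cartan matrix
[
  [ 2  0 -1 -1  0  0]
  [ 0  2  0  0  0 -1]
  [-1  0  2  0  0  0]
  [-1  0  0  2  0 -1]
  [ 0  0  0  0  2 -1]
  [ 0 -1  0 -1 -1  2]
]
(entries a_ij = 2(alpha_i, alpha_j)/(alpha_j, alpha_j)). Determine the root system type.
The matrix has rank 6 with 2's on the diagonal. Reading the off-diagonal entries as Dynkin edges (a single edge where a_ij = a_ji = -1; a double or triple edge where a_ij * a_ji = 2 or 3), the diagram is a chain of 4 nodes with a fork of two nodes at one end (D_6). One simple-root ordering that puts it in standard form is (alpha_3, alpha_1, alpha_4, alpha_6, alpha_2, alpha_5). So the algebra is type D_6, i.e. so(12).

type D_6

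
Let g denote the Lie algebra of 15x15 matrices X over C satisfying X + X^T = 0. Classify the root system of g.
This is so(15) with 15 odd, which has dimension 15(15-1)/2 = 105 and rank (15-1)/2 = 7. In the classification of classical Lie algebras, the orthogonal algebra so(2n+1) in an odd number of variables has type B_n; here n = 7, so the Dynkin diagram is a chain of 7 nodes with a double edge at one end; the terminal node there is the unique short simple root (B_7). Hence the type is B_7.

type B_7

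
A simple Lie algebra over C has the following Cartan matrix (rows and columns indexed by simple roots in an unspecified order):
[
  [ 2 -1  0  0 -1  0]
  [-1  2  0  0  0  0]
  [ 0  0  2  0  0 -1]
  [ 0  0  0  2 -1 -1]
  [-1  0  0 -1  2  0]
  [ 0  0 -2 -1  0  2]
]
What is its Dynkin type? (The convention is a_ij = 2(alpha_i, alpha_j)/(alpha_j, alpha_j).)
The matrix has rank 6 with 2's on the diagonal. Reading the off-diagonal entries as Dynkin edges (a single edge where a_ij = a_ji = -1; a double or triple edge where a_ij * a_ji = 2 or 3), the diagram is a chain of 6 nodes with a double edge at one end; the terminal node there is the unique short simple root (B_6). One simple-root ordering that puts it in standard form is (alpha_2, alpha_1, alpha_5, alpha_4, alpha_6, alpha_3). So the algebra is type B_6, i.e. so(13).

type B_6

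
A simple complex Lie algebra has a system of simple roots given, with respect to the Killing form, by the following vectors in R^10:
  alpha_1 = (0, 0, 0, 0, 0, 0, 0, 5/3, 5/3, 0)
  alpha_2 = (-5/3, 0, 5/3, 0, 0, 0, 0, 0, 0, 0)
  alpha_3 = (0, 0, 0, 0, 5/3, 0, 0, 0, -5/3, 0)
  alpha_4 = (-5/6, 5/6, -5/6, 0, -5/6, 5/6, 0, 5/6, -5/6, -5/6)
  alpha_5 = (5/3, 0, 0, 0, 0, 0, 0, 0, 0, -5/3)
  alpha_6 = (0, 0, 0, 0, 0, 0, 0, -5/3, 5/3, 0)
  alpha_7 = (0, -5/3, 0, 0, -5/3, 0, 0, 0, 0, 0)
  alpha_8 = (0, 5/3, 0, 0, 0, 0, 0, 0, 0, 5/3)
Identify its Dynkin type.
Compute the Cartan integers a_ij = 2(alpha_i, alpha_j)/(alpha_j, alpha_j); the resulting 8x8 Cartan matrix is
[[2, 0, -1, 0, 0, 0, 0, 0], [0, 2, 0, 0, -1, 0, 0, 0], [-1, 0, 2, 0, 0, -1, -1, 0], [0, 0, 0, 2, 0, -1, 0, 0], [0, -1, 0, 0, 2, 0, 0, -1], [0, 0, -1, -1, 0, 2, 0, 0], [0, 0, -1, 0, 0, 0, 2, -1], [0, 0, 0, 0, -1, 0, -1, 2]].
All simple roots have the same length, so the diagram is simply laced. The associated Dynkin diagram is a chain of 7 nodes with one extra node attached to the third node from one end (E_8), so the type is E_8.

E8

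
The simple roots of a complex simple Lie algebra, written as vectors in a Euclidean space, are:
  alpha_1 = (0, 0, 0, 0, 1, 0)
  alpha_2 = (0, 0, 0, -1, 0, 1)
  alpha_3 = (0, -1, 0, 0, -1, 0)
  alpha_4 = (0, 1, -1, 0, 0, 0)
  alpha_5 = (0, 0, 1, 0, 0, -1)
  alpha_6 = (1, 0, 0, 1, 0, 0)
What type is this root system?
type B_6

Compute the Cartan integers a_ij = 2(alpha_i, alpha_j)/(alpha_j, alpha_j); the resulting 6x6 Cartan matrix is
[[2, 0, -1, 0, 0, 0], [0, 2, 0, 0, -1, -1], [-2, 0, 2, -1, 0, 0], [0, 0, -1, 2, -1, 0], [0, -1, 0, -1, 2, 0], [0, -1, 0, 0, 0, 2]].
The roots have two lengths (squared-length ratio 2:1); the short ones are alpha_{1}. The associated Dynkin diagram is a chain of 6 nodes with a double edge at one end; the terminal node there is the unique short simple root (B_6), so the type is B_6 (the algebra so(13)).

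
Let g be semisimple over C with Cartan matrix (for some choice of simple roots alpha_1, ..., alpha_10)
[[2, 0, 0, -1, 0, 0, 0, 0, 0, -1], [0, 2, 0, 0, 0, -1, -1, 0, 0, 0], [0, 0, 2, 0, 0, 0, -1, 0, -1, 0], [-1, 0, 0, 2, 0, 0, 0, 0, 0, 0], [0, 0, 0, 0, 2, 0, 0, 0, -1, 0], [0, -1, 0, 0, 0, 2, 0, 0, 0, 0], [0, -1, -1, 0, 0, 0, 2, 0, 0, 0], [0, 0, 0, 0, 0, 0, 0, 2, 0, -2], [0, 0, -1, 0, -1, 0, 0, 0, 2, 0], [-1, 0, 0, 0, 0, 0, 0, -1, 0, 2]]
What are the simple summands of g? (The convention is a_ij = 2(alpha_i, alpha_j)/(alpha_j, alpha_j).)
A_6 + C_4

The diagram associated to this matrix has two connected components: the simple roots {alpha_2, alpha_3, alpha_5, alpha_6, alpha_7, alpha_9} form a chain of 6 nodes with single edges (A_6), and {alpha_1, alpha_4, alpha_8, alpha_10} form a chain of 4 nodes with a double edge at one end; the terminal node there is the unique long simple root (C_4). A semisimple Lie algebra decomposes uniquely as the direct sum of simple ideals, one per connected component of its Dynkin diagram, so g ≅ A_6 ⊕ C_4 (dimension 48 + 36 = 84).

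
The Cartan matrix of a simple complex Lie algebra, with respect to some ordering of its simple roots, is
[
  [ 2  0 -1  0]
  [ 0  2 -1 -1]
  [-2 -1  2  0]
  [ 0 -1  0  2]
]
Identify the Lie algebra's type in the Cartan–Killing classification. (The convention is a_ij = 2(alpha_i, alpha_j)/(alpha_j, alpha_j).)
The matrix has rank 4 with 2's on the diagonal. Reading the off-diagonal entries as Dynkin edges (a single edge where a_ij = a_ji = -1; a double or triple edge where a_ij * a_ji = 2 or 3), the diagram is a chain of 4 nodes with a double edge at one end; the terminal node there is the unique short simple root (B_4). One simple-root ordering that puts it in standard form is (alpha_4, alpha_2, alpha_3, alpha_1). So the algebra is type B_4, i.e. so(9).

B_4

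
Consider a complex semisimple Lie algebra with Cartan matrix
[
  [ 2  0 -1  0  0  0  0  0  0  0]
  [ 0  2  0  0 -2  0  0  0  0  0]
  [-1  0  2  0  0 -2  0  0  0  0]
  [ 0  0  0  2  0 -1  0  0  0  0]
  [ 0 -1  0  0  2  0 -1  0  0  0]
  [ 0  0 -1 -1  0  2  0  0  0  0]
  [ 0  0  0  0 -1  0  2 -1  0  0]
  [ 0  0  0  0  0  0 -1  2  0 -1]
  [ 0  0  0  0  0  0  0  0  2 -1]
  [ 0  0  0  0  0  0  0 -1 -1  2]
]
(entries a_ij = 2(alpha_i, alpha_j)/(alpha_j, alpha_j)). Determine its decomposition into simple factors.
The diagram associated to this matrix has two connected components: the simple roots {alpha_2, alpha_5, alpha_7, alpha_8, alpha_9, alpha_10} form a chain of 6 nodes with a double edge at one end; the terminal node there is the unique long simple root (C_6), and {alpha_1, alpha_3, alpha_4, alpha_6} form a chain of 4 nodes with a double edge between the middle two (F_4). A semisimple Lie algebra decomposes uniquely as the direct sum of simple ideals, one per connected component of its Dynkin diagram, so g ≅ C_6 ⊕ F_4 (dimension 78 + 52 = 130).

type C_6 ⊕ type F_4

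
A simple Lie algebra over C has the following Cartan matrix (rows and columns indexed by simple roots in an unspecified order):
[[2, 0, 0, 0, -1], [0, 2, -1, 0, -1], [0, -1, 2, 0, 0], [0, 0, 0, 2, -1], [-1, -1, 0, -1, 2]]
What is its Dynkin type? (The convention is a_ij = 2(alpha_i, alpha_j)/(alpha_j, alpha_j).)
D_5 (so(10))

The matrix has rank 5 with 2's on the diagonal. Reading the off-diagonal entries as Dynkin edges (a single edge where a_ij = a_ji = -1; a double or triple edge where a_ij * a_ji = 2 or 3), the diagram is a chain of 3 nodes with a fork of two nodes at one end (D_5). One simple-root ordering that puts it in standard form is (alpha_3, alpha_2, alpha_5, alpha_1, alpha_4). So the algebra is type D_5, i.e. so(10).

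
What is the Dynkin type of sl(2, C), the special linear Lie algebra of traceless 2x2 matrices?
This is sl(2), which has dimension 2^2 - 1 = 3 and rank 2 - 1 = 1 (a Cartan subalgebra is the diagonal traceless matrices). In the classification of classical Lie algebras, the special linear algebra sl(n+1) has type A_n; here n = 1, so the Dynkin diagram is a chain of 1 nodes with single edges (A_1). Hence the type is A_1.

A_1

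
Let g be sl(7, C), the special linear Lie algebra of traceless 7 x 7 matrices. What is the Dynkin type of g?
This is sl(7), which has dimension 7^2 - 1 = 48 and rank 7 - 1 = 6 (a Cartan subalgebra is the diagonal traceless matrices). In the classification of classical Lie algebras, the special linear algebra sl(n+1) has type A_n; here n = 6, so the Dynkin diagram is a chain of 6 nodes with single edges (A_6). Hence the type is A_6.

A6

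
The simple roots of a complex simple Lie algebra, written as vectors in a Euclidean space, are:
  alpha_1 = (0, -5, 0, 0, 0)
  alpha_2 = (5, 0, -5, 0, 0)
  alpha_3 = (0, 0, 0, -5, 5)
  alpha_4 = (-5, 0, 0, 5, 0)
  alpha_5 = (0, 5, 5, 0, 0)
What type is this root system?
Compute the Cartan integers a_ij = 2(alpha_i, alpha_j)/(alpha_j, alpha_j); the resulting 5x5 Cartan matrix is
[[2, 0, 0, 0, -1], [0, 2, 0, -1, -1], [0, 0, 2, -1, 0], [0, -1, -1, 2, 0], [-2, -1, 0, 0, 2]].
The roots have two lengths (squared-length ratio 2:1); the short ones are alpha_{1}. The associated Dynkin diagram is a chain of 5 nodes with a double edge at one end; the terminal node there is the unique short simple root (B_5), so the type is B_5 (the algebra so(11)).

B5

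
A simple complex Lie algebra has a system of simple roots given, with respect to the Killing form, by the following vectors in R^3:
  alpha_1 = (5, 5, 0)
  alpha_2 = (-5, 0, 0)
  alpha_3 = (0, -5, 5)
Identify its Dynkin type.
Compute the Cartan integers a_ij = 2(alpha_i, alpha_j)/(alpha_j, alpha_j); the resulting 3x3 Cartan matrix is
[[2, -2, -1], [-1, 2, 0], [-1, 0, 2]].
The roots have two lengths (squared-length ratio 2:1); the short ones are alpha_{2}. The associated Dynkin diagram is a chain of 3 nodes with a double edge at one end; the terminal node there is the unique short simple root (B_3), so the type is B_3 (the algebra so(7)).

type B_3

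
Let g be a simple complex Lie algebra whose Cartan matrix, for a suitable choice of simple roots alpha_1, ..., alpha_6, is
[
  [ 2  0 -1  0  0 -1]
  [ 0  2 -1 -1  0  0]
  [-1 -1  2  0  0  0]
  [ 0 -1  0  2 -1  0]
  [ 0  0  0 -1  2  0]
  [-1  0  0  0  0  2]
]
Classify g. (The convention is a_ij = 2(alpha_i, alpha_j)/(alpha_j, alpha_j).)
A6

The matrix has rank 6 with 2's on the diagonal. Reading the off-diagonal entries as Dynkin edges (a single edge where a_ij = a_ji = -1; a double or triple edge where a_ij * a_ji = 2 or 3), the diagram is a chain of 6 nodes with single edges (A_6). One simple-root ordering that puts it in standard form is (alpha_5, alpha_4, alpha_2, alpha_3, alpha_1, alpha_6). So the algebra is type A_6, i.e. sl(7).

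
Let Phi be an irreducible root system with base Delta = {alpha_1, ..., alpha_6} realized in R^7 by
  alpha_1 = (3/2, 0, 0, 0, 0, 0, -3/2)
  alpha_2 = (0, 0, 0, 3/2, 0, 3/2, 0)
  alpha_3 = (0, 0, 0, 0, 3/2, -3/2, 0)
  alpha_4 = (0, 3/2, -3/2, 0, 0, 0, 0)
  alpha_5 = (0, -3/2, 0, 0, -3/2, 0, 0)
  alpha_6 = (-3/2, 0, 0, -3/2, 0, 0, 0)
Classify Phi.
A_6

Compute the Cartan integers a_ij = 2(alpha_i, alpha_j)/(alpha_j, alpha_j); the resulting 6x6 Cartan matrix is
[[2, 0, 0, 0, 0, -1], [0, 2, -1, 0, 0, -1], [0, -1, 2, 0, -1, 0], [0, 0, 0, 2, -1, 0], [0, 0, -1, -1, 2, 0], [-1, -1, 0, 0, 0, 2]].
All simple roots have the same length, so the diagram is simply laced. The associated Dynkin diagram is a chain of 6 nodes with single edges (A_6), so the type is A_6 (the algebra sl(7)).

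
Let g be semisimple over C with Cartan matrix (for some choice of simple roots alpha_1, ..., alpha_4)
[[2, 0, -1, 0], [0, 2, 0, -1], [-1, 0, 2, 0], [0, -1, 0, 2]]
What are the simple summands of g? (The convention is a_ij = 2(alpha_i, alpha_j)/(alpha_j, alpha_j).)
type A_2 + type A_2

The diagram associated to this matrix has two connected components: the simple roots {alpha_1, alpha_3} form a chain of 2 nodes with single edges (A_2), and {alpha_2, alpha_4} form a chain of 2 nodes with single edges (A_2). A semisimple Lie algebra decomposes uniquely as the direct sum of simple ideals, one per connected component of its Dynkin diagram, so g ≅ A_2 ⊕ A_2 (dimension 8 + 8 = 16).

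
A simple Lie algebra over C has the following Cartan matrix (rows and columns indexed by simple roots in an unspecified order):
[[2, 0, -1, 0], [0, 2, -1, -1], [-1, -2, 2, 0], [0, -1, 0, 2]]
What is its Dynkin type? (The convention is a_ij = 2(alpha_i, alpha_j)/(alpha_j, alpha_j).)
F4

The matrix has rank 4 with 2's on the diagonal. Reading the off-diagonal entries as Dynkin edges (a single edge where a_ij = a_ji = -1; a double or triple edge where a_ij * a_ji = 2 or 3), the diagram is a chain of 4 nodes with a double edge between the middle two (F_4). One simple-root ordering that puts it in standard form is (alpha_1, alpha_3, alpha_2, alpha_4). So the algebra is type F_4.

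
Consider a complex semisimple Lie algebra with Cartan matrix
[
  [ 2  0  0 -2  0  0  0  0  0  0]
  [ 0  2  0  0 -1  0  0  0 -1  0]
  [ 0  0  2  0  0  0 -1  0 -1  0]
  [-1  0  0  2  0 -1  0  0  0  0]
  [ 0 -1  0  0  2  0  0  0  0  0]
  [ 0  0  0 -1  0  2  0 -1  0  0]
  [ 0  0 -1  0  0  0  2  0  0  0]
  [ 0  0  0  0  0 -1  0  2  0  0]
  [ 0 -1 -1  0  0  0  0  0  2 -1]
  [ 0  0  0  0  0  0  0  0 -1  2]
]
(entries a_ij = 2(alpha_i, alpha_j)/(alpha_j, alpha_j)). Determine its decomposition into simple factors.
C_4 (sp(8)) ⊕ E_6

The diagram associated to this matrix has two connected components: the simple roots {alpha_1, alpha_4, alpha_6, alpha_8} form a chain of 4 nodes with a double edge at one end; the terminal node there is the unique long simple root (C_4), and {alpha_2, alpha_3, alpha_5, alpha_7, alpha_9, alpha_10} form a chain of 5 nodes with one extra node attached to the third node from one end (E_6). A semisimple Lie algebra decomposes uniquely as the direct sum of simple ideals, one per connected component of its Dynkin diagram, so g ≅ C_4 ⊕ E_6 (dimension 36 + 78 = 114).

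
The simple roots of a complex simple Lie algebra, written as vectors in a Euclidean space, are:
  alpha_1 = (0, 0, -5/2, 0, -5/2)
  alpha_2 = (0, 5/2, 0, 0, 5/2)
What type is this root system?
Compute the Cartan integers a_ij = 2(alpha_i, alpha_j)/(alpha_j, alpha_j); the resulting 2x2 Cartan matrix is
[[2, -1], [-1, 2]].
All simple roots have the same length, so the diagram is simply laced. The associated Dynkin diagram is a chain of 2 nodes with single edges (A_2), so the type is A_2 (the algebra sl(3)).

A_2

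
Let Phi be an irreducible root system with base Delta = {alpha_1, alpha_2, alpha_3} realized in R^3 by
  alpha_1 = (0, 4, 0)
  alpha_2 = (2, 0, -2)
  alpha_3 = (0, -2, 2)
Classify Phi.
Compute the Cartan integers a_ij = 2(alpha_i, alpha_j)/(alpha_j, alpha_j); the resulting 3x3 Cartan matrix is
[[2, 0, -2], [0, 2, -1], [-1, -1, 2]].
The roots have two lengths (squared-length ratio 2:1); the short ones are alpha_{2,3}. The associated Dynkin diagram is a chain of 3 nodes with a double edge at one end; the terminal node there is the unique long simple root (C_3), so the type is C_3 (the algebra sp(6)).

C_3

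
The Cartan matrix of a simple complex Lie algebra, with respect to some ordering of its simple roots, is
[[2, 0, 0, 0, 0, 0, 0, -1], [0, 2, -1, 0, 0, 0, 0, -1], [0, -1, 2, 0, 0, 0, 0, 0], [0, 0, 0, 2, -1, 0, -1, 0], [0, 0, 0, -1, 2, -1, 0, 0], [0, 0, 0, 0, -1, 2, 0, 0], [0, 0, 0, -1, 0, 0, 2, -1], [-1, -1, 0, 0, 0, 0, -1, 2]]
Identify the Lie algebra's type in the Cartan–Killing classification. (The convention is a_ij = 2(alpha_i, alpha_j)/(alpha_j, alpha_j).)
The matrix has rank 8 with 2's on the diagonal. Reading the off-diagonal entries as Dynkin edges (a single edge where a_ij = a_ji = -1; a double or triple edge where a_ij * a_ji = 2 or 3), the diagram is a chain of 7 nodes with one extra node attached to the third node from one end (E_8). One simple-root ordering that puts it in standard form is (alpha_3, alpha_1, alpha_2, alpha_8, alpha_7, alpha_4, alpha_5, alpha_6). So the algebra is type E_8.

E8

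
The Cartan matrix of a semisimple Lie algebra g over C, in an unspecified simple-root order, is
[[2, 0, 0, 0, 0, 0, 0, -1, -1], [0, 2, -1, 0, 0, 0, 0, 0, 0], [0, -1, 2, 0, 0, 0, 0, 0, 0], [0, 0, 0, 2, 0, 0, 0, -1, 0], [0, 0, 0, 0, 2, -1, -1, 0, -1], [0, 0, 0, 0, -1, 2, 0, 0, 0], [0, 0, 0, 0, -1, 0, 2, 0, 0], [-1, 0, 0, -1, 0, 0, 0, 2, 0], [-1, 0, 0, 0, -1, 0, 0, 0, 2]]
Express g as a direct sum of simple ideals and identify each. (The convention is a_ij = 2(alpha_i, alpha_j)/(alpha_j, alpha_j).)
A2 ⊕ D7

The diagram associated to this matrix has two connected components: the simple roots {alpha_2, alpha_3} form a chain of 2 nodes with single edges (A_2), and {alpha_1, alpha_4, alpha_5, alpha_6, alpha_7, alpha_8, alpha_9} form a chain of 5 nodes with a fork of two nodes at one end (D_7). A semisimple Lie algebra decomposes uniquely as the direct sum of simple ideals, one per connected component of its Dynkin diagram, so g ≅ A_2 ⊕ D_7 (dimension 8 + 91 = 99).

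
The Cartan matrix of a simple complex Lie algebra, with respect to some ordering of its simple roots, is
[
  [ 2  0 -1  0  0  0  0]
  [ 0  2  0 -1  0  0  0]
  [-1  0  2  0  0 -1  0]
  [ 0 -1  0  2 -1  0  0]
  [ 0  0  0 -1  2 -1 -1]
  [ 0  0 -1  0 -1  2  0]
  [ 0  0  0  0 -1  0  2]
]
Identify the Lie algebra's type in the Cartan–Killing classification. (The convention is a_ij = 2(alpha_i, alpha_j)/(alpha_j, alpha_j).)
The matrix has rank 7 with 2's on the diagonal. Reading the off-diagonal entries as Dynkin edges (a single edge where a_ij = a_ji = -1; a double or triple edge where a_ij * a_ji = 2 or 3), the diagram is a chain of 6 nodes with one extra node attached to the third node from one end (E_7). One simple-root ordering that puts it in standard form is (alpha_2, alpha_7, alpha_4, alpha_5, alpha_6, alpha_3, alpha_1). So the algebra is type E_7.

type E_7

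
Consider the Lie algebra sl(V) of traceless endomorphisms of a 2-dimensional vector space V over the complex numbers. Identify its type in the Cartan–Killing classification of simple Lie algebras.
A1

This is sl(2), which has dimension 2^2 - 1 = 3 and rank 2 - 1 = 1 (a Cartan subalgebra is the diagonal traceless matrices). In the classification of classical Lie algebras, the special linear algebra sl(n+1) has type A_n; here n = 1, so the Dynkin diagram is a chain of 1 nodes with single edges (A_1). Hence the type is A_1.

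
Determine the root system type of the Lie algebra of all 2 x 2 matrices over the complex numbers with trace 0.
This is sl(2), which has dimension 2^2 - 1 = 3 and rank 2 - 1 = 1 (a Cartan subalgebra is the diagonal traceless matrices). In the classification of classical Lie algebras, the special linear algebra sl(n+1) has type A_n; here n = 1, so the Dynkin diagram is a chain of 1 nodes with single edges (A_1). Hence the type is A_1.

A_1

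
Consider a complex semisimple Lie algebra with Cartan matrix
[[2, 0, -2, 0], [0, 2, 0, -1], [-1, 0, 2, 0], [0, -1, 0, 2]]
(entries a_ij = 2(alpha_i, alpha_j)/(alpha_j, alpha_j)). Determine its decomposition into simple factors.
A2 ⊕ B2

The diagram associated to this matrix has two connected components: the simple roots {alpha_2, alpha_4} form a chain of 2 nodes with single edges (A_2), and {alpha_1, alpha_3} form a chain of 2 nodes with a double edge at one end; the terminal node there is the unique short simple root (B_2). A semisimple Lie algebra decomposes uniquely as the direct sum of simple ideals, one per connected component of its Dynkin diagram, so g ≅ A_2 ⊕ B_2 (dimension 8 + 10 = 18).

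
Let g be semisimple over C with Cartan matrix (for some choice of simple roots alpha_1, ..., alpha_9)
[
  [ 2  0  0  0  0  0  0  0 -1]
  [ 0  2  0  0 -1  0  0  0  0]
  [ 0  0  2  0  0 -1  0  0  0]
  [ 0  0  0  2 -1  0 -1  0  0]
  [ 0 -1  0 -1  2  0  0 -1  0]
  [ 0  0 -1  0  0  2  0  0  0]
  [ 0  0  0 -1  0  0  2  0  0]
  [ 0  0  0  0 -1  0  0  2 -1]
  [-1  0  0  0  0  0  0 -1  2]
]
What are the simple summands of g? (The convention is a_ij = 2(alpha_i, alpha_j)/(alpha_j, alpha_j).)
The diagram associated to this matrix has two connected components: the simple roots {alpha_3, alpha_6} form a chain of 2 nodes with single edges (A_2), and {alpha_1, alpha_2, alpha_4, alpha_5, alpha_7, alpha_8, alpha_9} form a chain of 6 nodes with one extra node attached to the third node from one end (E_7). A semisimple Lie algebra decomposes uniquely as the direct sum of simple ideals, one per connected component of its Dynkin diagram, so g ≅ A_2 ⊕ E_7 (dimension 8 + 133 = 141).

A2 + E7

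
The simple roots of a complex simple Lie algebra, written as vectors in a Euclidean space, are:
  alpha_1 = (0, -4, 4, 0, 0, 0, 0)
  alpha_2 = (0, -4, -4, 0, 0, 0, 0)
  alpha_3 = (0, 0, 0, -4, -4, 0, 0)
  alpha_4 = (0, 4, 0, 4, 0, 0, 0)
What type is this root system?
D_4 (so(8))

Compute the Cartan integers a_ij = 2(alpha_i, alpha_j)/(alpha_j, alpha_j); the resulting 4x4 Cartan matrix is
[[2, 0, 0, -1], [0, 2, 0, -1], [0, 0, 2, -1], [-1, -1, -1, 2]].
All simple roots have the same length, so the diagram is simply laced. The associated Dynkin diagram is a chain of 2 nodes with a fork of two nodes at one end (D_4), so the type is D_4 (the algebra so(8)).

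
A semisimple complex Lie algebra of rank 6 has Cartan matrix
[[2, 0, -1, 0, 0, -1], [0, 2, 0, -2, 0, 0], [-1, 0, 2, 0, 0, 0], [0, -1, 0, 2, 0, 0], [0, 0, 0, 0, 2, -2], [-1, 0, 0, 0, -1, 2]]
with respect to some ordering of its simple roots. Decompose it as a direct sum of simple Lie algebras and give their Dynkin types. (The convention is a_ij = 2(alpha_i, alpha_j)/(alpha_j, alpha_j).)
The diagram associated to this matrix has two connected components: the simple roots {alpha_2, alpha_4} form a chain of 2 nodes with a double edge at one end; the terminal node there is the unique short simple root (B_2), and {alpha_1, alpha_3, alpha_5, alpha_6} form a chain of 4 nodes with a double edge at one end; the terminal node there is the unique long simple root (C_4). A semisimple Lie algebra decomposes uniquely as the direct sum of simple ideals, one per connected component of its Dynkin diagram, so g ≅ B_2 ⊕ C_4 (dimension 10 + 36 = 46).

B_2 ⊕ C_4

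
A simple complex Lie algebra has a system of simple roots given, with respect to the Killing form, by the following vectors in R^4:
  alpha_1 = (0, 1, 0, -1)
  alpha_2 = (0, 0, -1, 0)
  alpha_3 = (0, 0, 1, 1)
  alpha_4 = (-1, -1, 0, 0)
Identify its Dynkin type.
Compute the Cartan integers a_ij = 2(alpha_i, alpha_j)/(alpha_j, alpha_j); the resulting 4x4 Cartan matrix is
[[2, 0, -1, -1], [0, 2, -1, 0], [-1, -2, 2, 0], [-1, 0, 0, 2]].
The roots have two lengths (squared-length ratio 2:1); the short ones are alpha_{2}. The associated Dynkin diagram is a chain of 4 nodes with a double edge at one end; the terminal node there is the unique short simple root (B_4), so the type is B_4 (the algebra so(9)).

B4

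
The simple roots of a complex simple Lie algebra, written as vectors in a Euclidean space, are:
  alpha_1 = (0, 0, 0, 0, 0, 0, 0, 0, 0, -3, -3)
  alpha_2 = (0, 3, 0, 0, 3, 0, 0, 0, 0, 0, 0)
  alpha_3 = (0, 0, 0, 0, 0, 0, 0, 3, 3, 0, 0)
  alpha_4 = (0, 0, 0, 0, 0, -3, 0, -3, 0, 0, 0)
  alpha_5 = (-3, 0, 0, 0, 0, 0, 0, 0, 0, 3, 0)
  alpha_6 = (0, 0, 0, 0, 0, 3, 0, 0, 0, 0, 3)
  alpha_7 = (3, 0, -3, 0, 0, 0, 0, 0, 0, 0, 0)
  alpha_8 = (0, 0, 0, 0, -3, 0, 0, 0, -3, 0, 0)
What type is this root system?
Compute the Cartan integers a_ij = 2(alpha_i, alpha_j)/(alpha_j, alpha_j); the resulting 8x8 Cartan matrix is
[[2, 0, 0, 0, -1, -1, 0, 0], [0, 2, 0, 0, 0, 0, 0, -1], [0, 0, 2, -1, 0, 0, 0, -1], [0, 0, -1, 2, 0, -1, 0, 0], [-1, 0, 0, 0, 2, 0, -1, 0], [-1, 0, 0, -1, 0, 2, 0, 0], [0, 0, 0, 0, -1, 0, 2, 0], [0, -1, -1, 0, 0, 0, 0, 2]].
All simple roots have the same length, so the diagram is simply laced. The associated Dynkin diagram is a chain of 8 nodes with single edges (A_8), so the type is A_8 (the algebra sl(9)).

type A_8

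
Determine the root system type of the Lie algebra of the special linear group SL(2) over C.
This is sl(2), which has dimension 2^2 - 1 = 3 and rank 2 - 1 = 1 (a Cartan subalgebra is the diagonal traceless matrices). In the classification of classical Lie algebras, the special linear algebra sl(n+1) has type A_n; here n = 1, so the Dynkin diagram is a chain of 1 nodes with single edges (A_1). Hence the type is A_1.

type A_1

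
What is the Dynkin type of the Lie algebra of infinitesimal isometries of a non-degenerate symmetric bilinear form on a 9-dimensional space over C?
This is so(9) with 9 odd, which has dimension 9(9-1)/2 = 36 and rank (9-1)/2 = 4. In the classification of classical Lie algebras, the orthogonal algebra so(2n+1) in an odd number of variables has type B_n; here n = 4, so the Dynkin diagram is a chain of 4 nodes with a double edge at one end; the terminal node there is the unique short simple root (B_4). Hence the type is B_4.

type B_4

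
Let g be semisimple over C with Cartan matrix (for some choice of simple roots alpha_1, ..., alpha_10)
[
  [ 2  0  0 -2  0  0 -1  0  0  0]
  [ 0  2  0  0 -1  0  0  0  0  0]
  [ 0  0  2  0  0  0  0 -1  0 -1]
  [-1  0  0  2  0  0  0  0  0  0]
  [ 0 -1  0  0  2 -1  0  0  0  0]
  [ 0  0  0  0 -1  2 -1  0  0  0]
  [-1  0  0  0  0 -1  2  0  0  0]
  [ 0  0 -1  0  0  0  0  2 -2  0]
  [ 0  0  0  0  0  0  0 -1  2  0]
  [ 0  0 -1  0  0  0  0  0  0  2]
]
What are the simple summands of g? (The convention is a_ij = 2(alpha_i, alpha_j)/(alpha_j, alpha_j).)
type B_4 ⊕ type B_6

The diagram associated to this matrix has two connected components: the simple roots {alpha_3, alpha_8, alpha_9, alpha_10} form a chain of 4 nodes with a double edge at one end; the terminal node there is the unique short simple root (B_4), and {alpha_1, alpha_2, alpha_4, alpha_5, alpha_6, alpha_7} form a chain of 6 nodes with a double edge at one end; the terminal node there is the unique short simple root (B_6). A semisimple Lie algebra decomposes uniquely as the direct sum of simple ideals, one per connected component of its Dynkin diagram, so g ≅ B_4 ⊕ B_6 (dimension 36 + 78 = 114).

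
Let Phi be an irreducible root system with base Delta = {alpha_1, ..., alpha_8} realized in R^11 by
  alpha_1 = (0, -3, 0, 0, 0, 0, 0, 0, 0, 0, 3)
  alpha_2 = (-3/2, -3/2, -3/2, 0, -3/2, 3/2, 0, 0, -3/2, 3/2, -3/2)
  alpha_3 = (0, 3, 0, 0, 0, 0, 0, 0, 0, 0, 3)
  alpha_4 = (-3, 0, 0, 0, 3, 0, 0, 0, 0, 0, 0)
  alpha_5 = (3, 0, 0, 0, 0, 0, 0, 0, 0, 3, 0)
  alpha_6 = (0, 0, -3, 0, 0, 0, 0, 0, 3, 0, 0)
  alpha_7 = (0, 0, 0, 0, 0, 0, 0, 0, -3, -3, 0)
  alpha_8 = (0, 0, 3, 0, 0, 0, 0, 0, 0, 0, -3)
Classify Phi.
Compute the Cartan integers a_ij = 2(alpha_i, alpha_j)/(alpha_j, alpha_j); the resulting 8x8 Cartan matrix is
[[2, 0, 0, 0, 0, 0, 0, -1], [0, 2, -1, 0, 0, 0, 0, 0], [0, -1, 2, 0, 0, 0, 0, -1], [0, 0, 0, 2, -1, 0, 0, 0], [0, 0, 0, -1, 2, 0, -1, 0], [0, 0, 0, 0, 0, 2, -1, -1], [0, 0, 0, 0, -1, -1, 2, 0], [-1, 0, -1, 0, 0, -1, 0, 2]].
All simple roots have the same length, so the diagram is simply laced. The associated Dynkin diagram is a chain of 7 nodes with one extra node attached to the third node from one end (E_8), so the type is E_8.

E_8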